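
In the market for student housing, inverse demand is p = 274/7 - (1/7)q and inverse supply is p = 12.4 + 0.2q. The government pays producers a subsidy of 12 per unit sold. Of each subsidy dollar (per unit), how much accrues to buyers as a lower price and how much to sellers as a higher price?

Pre-subsidy: 274/7 - (1/7)q = 12.4 + 0.2q gives q* = 78 and p* = 28.
With the subsidy, sellers receive ps = pb + 12 for each unit, where pb is the price buyers pay.
On the curves, pb = 274/7 - (1/7)q and ps = 12.4 + 0.2q; the wedge ps − pb = 12 gives 12.4 + 0.2q − (274/7 - (1/7)q) = 12, so q' = 113.
Then pb = 274/7 − (1/7)·113 = 23 and ps = 12.4 + 0.2·113 = 35.
Buyers' price falls by p* − pb = 28 − 23 = 5; sellers' price rises by ps − p* = 35 − 28 = 7.

Buyers gain 5 per unit; sellers gain 7 per unit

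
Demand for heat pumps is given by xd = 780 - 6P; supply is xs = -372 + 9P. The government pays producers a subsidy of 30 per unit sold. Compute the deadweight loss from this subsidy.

Pre-subsidy: 780 - 6P = -372 + 9P gives P* = 76.8, x* = 319.2.
With the subsidy, sellers receive Ps = Pb + 30 for each unit, where Pb is the price buyers pay.
Supply in terms of Pb becomes xs = -372 + 9(Pb + 30) = -102 + 9Pb. Setting this equal to demand: 780 - 6Pb = -102 + 9Pb, so Pb = 58.8.
Sellers receive Ps = 58.8 + 30 = 88.8; x' = 780 − 6·58.8 = 427.2.
The subsidy expands output by 427.2 − 319.2 = 108 past the efficient level; on those units the gap between marginal cost and willingness to pay runs from 0 up to 30.
DWL = ½ × 30 × 108 = 1620.

Deadweight loss = 1620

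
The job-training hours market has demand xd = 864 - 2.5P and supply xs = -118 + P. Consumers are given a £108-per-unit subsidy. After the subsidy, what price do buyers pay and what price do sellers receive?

Buyers pay 1748/7; sellers receive 2504/7

Pre-subsidy: 864 - 2.5P = -118 + P gives P* = 1964/7, x* = 1138/7.
With the rebate, buyers effectively pay Pb = Ps − 108, where Ps is the price sellers receive.
Demand in terms of Ps becomes xd = 864 − 2.5(Ps − 108) = 1134 - 2.5Ps. Setting this equal to supply: 1134 - 2.5Ps = -118 + Ps, so Ps = 2504/7.
Buyers pay Pb = 2504/7 − 108 = 1748/7; x' = -118 + 1·(2504/7) = 1678/7.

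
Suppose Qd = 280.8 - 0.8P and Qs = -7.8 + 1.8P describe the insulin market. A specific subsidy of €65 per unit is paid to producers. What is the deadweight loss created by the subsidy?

Deadweight loss = €1170

Pre-subsidy: 280.8 - 0.8P = -7.8 + 1.8P gives P* = 111, Q* = 192.
With the subsidy, sellers receive Ps = Pb + 65 for each unit, where Pb is the price buyers pay.
Supply in terms of Pb becomes Qs = -7.8 + 1.8(Pb + 65) = 109.2 + 1.8Pb. Setting this equal to demand: 280.8 - 0.8Pb = 109.2 + 1.8Pb, so Pb = 66.
Sellers receive Ps = 66 + 65 = 131; Q' = 280.8 − 0.8·66 = 228.
The subsidy expands output by 228 − 192 = 36 past the efficient level; on those units the gap between marginal cost and willingness to pay runs from 0 up to 65.
DWL = ½ × 65 × 36 = 1170.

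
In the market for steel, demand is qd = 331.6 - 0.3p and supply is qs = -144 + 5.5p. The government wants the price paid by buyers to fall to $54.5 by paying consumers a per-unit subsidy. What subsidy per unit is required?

Required subsidy s = $29 per unit

At a buyer price of 54.5, quantity demanded is 331.6 − 0.3·54.5 = 315.25.
Sellers supply 315.25 only when they receive ps with -144 + 5.5·ps = 315.25, i.e. ps = 83.5.
s = ps − pb = 83.5 − 54.5 = 29.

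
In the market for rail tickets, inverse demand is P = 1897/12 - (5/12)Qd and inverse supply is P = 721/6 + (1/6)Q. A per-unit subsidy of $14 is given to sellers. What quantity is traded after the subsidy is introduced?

Pre-subsidy: 1897/12 - (5/12)Q = 721/6 + (1/6)Q gives Q* = 65 and P* = 131.
With the subsidy, sellers receive Ps = Pb + 14 for each unit, where Pb is the price buyers pay.
On the curves, Pb = 1897/12 - (5/12)Q and Ps = 721/6 + (1/6)Q; the wedge Ps − Pb = 14 gives 721/6 + (1/6)Q − (1897/12 - (5/12)Q) = 14, so Q' = 89.
Then Pb = 1897/12 − (5/12)·89 = 121 and Ps = 721/6 + (1/6)·89 = 135.

Q' = 89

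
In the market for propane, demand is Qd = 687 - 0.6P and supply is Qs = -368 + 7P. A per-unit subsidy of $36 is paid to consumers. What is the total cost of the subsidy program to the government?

Pre-subsidy: 687 - 0.6P = -368 + 7P gives P* = 5275/38, Q* = 22941/38.
With the rebate, buyers effectively pay Pb = Ps − 36, where Ps is the price sellers receive.
Demand in terms of Ps becomes Qd = 687 − 0.6(Ps − 36) = 708.6 - 0.6Ps. Setting this equal to supply: 708.6 - 0.6Ps = -368 + 7Ps, so Ps = 5383/38.
Buyers pay Pb = 5383/38 − 36 = 4015/38; Q' = -368 + 7·(5383/38) = 23697/38.
Government outlay = subsidy × quantity = 36 × 23697/38 = 426546/19.

Government cost = 426546/19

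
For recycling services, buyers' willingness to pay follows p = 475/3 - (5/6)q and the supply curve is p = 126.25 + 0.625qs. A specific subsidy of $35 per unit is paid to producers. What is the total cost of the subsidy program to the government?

Pre-subsidy: 475/3 - (5/6)q = 126.25 + 0.625q gives q* = 22 and p* = 140.
With the subsidy, sellers receive ps = pb + 35 for each unit, where pb is the price buyers pay.
On the curves, pb = 475/3 - (5/6)q and ps = 126.25 + 0.625q; the wedge ps − pb = 35 gives 126.25 + 0.625q − (475/3 - (5/6)q) = 35, so q' = 46.
Then pb = 475/3 − (5/6)·46 = 120 and ps = 126.25 + 0.625·46 = 155.
Government outlay = subsidy × quantity = 35 × 46 = 1610.

Government cost = $1610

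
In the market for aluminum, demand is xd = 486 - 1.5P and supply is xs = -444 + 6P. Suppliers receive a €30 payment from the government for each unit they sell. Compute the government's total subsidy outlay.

Pre-subsidy: 486 - 1.5P = -444 + 6P gives P* = 124, x* = 300.
With the subsidy, sellers receive Ps = Pb + 30 for each unit, where Pb is the price buyers pay.
Supply in terms of Pb becomes xs = -444 + 6(Pb + 30) = -264 + 6Pb. Setting this equal to demand: 486 - 1.5Pb = -264 + 6Pb, so Pb = 100.
Sellers receive Ps = 100 + 30 = 130; x' = 486 − 1.5·100 = 336.
Government outlay = subsidy × quantity = 30 × 336 = 10080.

Government cost = €10080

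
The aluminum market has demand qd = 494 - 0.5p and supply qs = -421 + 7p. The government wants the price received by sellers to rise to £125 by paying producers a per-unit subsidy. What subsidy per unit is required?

At a seller price of 125, quantity supplied is -421 + 7·125 = 454.
Buyers absorb 454 only when they pay pb with 494 − 0.5·pb = 454, i.e. pb = 80.
s = ps − pb = 125 − 80 = 45.

Required subsidy s = £45 per unit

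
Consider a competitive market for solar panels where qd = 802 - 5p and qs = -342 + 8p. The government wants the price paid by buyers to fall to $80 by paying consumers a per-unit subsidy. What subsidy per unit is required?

Required subsidy s = $13 per unit

At a buyer price of 80, quantity demanded is 802 − 5·80 = 402.
Sellers supply 402 only when they receive ps with -342 + 8·ps = 402, i.e. ps = 93.
s = ps − pb = 93 − 80 = 13.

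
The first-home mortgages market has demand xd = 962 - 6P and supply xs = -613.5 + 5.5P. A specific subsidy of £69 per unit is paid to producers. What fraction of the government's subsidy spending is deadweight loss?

Pre-subsidy: 962 - 6P = -613.5 + 5.5P gives P* = 137, x* = 140.
With the subsidy, sellers receive Ps = Pb + 69 for each unit, where Pb is the price buyers pay.
Supply in terms of Pb becomes xs = -613.5 + 5.5(Pb + 69) = -234 + 5.5Pb. Setting this equal to demand: 962 - 6Pb = -234 + 5.5Pb, so Pb = 104.
Sellers receive Ps = 104 + 69 = 173; x' = 962 − 6·104 = 338.
ΔCS = ½(140 + 338)(137 − 104) = 7887; ΔPS = ½(140 + 338)(173 − 137) = 8604.
Government spending = 69 × 338 = 23322.
DWL = ½ × 69 × (338 − 140) = 6831; fraction = 6831 / 23322 = 99/338.

DWL / government spending = 99/338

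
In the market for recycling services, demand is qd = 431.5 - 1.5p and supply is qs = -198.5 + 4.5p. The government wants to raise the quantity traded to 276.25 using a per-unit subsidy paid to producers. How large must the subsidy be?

Required subsidy s = 2 per unit

At q = 276.25, invert demand for the buyer price: pb = (431.5 − 276.25)/1.5 = 103.5; invert supply for the seller price: ps = (276.25 − (-198.5))/4.5 = 105.5.
The subsidy must fill the gap: s = ps − pb = 105.5 − 103.5 = 2.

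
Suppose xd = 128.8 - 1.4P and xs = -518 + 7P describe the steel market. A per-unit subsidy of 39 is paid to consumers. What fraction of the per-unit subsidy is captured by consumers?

Pre-subsidy: 128.8 - 1.4P = -518 + 7P gives P* = 77, x* = 21.
With the rebate, buyers effectively pay Pb = Ps − 39, where Ps is the price sellers receive.
Demand in terms of Ps becomes xd = 128.8 − 1.4(Ps − 39) = 183.4 - 1.4Ps. Setting this equal to supply: 183.4 - 1.4Ps = -518 + 7Ps, so Ps = 83.5.
Buyers pay Pb = 83.5 − 39 = 44.5; x' = -518 + 7·83.5 = 66.5.
Buyers' price falls by P* − Pb = 77 − 44.5 = 32.5; sellers' price rises by Ps − P* = 83.5 − 77 = 6.5.
So consumers capture 32.5/39 = 5/6 of each unit of subsidy.

Consumer share = 5/6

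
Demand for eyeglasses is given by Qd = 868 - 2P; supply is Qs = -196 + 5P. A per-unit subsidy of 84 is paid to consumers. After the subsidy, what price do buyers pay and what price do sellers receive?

Buyers pay 92; sellers receive 176

Pre-subsidy: 868 - 2P = -196 + 5P gives P* = 152, Q* = 564.
With the rebate, buyers effectively pay Pb = Ps − 84, where Ps is the price sellers receive.
Demand in terms of Ps becomes Qd = 868 − 2(Ps − 84) = 1036 - 2Ps. Setting this equal to supply: 1036 - 2Ps = -196 + 5Ps, so Ps = 176.
Buyers pay Pb = 176 − 84 = 92; Q' = -196 + 5·176 = 684.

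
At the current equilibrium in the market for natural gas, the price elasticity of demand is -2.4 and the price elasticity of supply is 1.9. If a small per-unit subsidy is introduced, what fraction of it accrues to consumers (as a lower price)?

For a small subsidy around the equilibrium, the benefit split depends on the relative slopes, which at a point are proportional to the elasticities.
Buyer share = εs/(εs + |εd|) = 1.9/(1.9 + 2.4) = 19/43; seller share = |εd|/(εs + |εd|) = 24/43.

Consumer share = 19/43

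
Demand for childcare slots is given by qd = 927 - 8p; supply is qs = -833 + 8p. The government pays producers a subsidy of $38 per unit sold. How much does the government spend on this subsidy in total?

Government cost = $7562

Pre-subsidy: 927 - 8p = -833 + 8p gives p* = 110, q* = 47.
With the subsidy, sellers receive ps = pb + 38 for each unit, where pb is the price buyers pay.
Supply in terms of pb becomes qs = -833 + 8(pb + 38) = -529 + 8pb. Setting this equal to demand: 927 - 8pb = -529 + 8pb, so pb = 91.
Sellers receive ps = 91 + 38 = 129; q' = 927 − 8·91 = 199.
Government outlay = subsidy × quantity = 38 × 199 = 7562.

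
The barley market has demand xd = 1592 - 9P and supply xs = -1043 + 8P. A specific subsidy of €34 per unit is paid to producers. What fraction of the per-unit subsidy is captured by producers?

Pre-subsidy: 1592 - 9P = -1043 + 8P gives P* = 155, x* = 197.
With the subsidy, sellers receive Ps = Pb + 34 for each unit, where Pb is the price buyers pay.
Supply in terms of Pb becomes xs = -1043 + 8(Pb + 34) = -771 + 8Pb. Setting this equal to demand: 1592 - 9Pb = -771 + 8Pb, so Pb = 139.
Sellers receive Ps = 139 + 34 = 173; x' = 1592 − 9·139 = 341.
Buyers' price falls by P* − Pb = 155 − 139 = 16; sellers' price rises by Ps − P* = 173 − 155 = 18.
So producers capture 18/34 = 9/17 of each unit of subsidy.

Producer share = 9/17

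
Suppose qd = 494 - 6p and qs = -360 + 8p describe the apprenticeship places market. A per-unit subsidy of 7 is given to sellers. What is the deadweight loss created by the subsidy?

Pre-subsidy: 494 - 6p = -360 + 8p gives p* = 61, q* = 128.
With the subsidy, sellers receive ps = pb + 7 for each unit, where pb is the price buyers pay.
Supply in terms of pb becomes qs = -360 + 8(pb + 7) = -304 + 8pb. Setting this equal to demand: 494 - 6pb = -304 + 8pb, so pb = 57.
Sellers receive ps = 57 + 7 = 64; q' = 494 − 6·57 = 152.
The subsidy expands output by 152 − 128 = 24 past the efficient level; on those units the gap between marginal cost and willingness to pay runs from 0 up to 7.
DWL = ½ × 7 × 24 = 84.

Deadweight loss = 84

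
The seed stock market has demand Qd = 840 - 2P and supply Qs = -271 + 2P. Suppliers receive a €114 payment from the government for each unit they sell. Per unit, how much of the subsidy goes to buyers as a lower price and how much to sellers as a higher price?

Buyers gain €57 per unit; sellers gain €57 per unit

Pre-subsidy: 840 - 2P = -271 + 2P gives P* = 277.75, Q* = 284.5.
With the subsidy, sellers receive Ps = Pb + 114 for each unit, where Pb is the price buyers pay.
Supply in terms of Pb becomes Qs = -271 + 2(Pb + 114) = -43 + 2Pb. Setting this equal to demand: 840 - 2Pb = -43 + 2Pb, so Pb = 220.75.
Sellers receive Ps = 220.75 + 114 = 334.75; Q' = 840 − 2·220.75 = 398.5.
Buyers' price falls by P* − Pb = 277.75 − 220.75 = 57; sellers' price rises by Ps − P* = 334.75 − 277.75 = 57.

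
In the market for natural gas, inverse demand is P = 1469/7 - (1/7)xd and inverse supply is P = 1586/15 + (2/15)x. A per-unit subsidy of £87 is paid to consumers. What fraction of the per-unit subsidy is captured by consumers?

Consumer share = 15/29

Pre-subsidy: 1469/7 - (1/7)x = 1586/15 + (2/15)x gives x* = 377 and P* = 156.
With the rebate, buyers effectively pay Pb = Ps − 87, where Ps is the price sellers receive.
On the curves, Pb = 1469/7 - (1/7)x and Ps = 1586/15 + (2/15)x; the wedge Ps − Pb = 87 gives 1586/15 + (2/15)x − (1469/7 - (1/7)x) = 87, so x' = 692.
Then Pb = 1469/7 − (1/7)·692 = 111 and Ps = 1586/15 + (2/15)·692 = 198.
Buyers' price falls by P* − Pb = 156 − 111 = 45; sellers' price rises by Ps − P* = 198 − 156 = 42.
So consumers capture 45/87 = 15/29 of each unit of subsidy.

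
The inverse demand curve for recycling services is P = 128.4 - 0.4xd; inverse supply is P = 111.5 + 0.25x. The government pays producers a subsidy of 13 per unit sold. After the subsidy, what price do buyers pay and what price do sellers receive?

Buyers pay 110; sellers receive 123

Pre-subsidy: 128.4 - 0.4x = 111.5 + 0.25x gives x* = 26 and P* = 118.
With the subsidy, sellers receive Ps = Pb + 13 for each unit, where Pb is the price buyers pay.
On the curves, Pb = 128.4 - 0.4x and Ps = 111.5 + 0.25x; the wedge Ps − Pb = 13 gives 111.5 + 0.25x − (128.4 - 0.4x) = 13, so x' = 46.
Then Pb = 128.4 − 0.4·46 = 110 and Ps = 111.5 + 0.25·46 = 123.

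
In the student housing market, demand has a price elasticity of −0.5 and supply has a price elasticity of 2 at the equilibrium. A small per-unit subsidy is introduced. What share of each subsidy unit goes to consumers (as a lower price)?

For a small subsidy around the equilibrium, the benefit split depends on the relative slopes, which at a point are proportional to the elasticities.
Buyer share = εs/(εs + |εd|) = 2/(2 + 0.5) = 0.8; seller share = |εd|/(εs + |εd|) = 0.2.

Consumer share = 0.8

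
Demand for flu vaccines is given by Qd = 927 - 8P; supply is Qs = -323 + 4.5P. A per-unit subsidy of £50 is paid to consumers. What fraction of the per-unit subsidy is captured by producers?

Pre-subsidy: 927 - 8P = -323 + 4.5P gives P* = 100, Q* = 127.
With the rebate, buyers effectively pay Pb = Ps − 50, where Ps is the price sellers receive.
Demand in terms of Ps becomes Qd = 927 − 8(Ps − 50) = 1327 - 8Ps. Setting this equal to supply: 1327 - 8Ps = -323 + 4.5Ps, so Ps = 132.
Buyers pay Pb = 132 − 50 = 82; Q' = -323 + 4.5·132 = 271.
Buyers' price falls by P* − Pb = 100 − 82 = 18; sellers' price rises by Ps − P* = 132 − 100 = 32.
So producers capture 32/50 = 0.64 of each unit of subsidy.

Producer share = 0.64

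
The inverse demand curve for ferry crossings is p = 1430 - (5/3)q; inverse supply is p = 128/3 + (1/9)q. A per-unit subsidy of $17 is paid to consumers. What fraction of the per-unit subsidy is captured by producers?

Producer share = 0.0625

Pre-subsidy: 1430 - (5/3)q = 128/3 + (1/9)q gives q* = 780.375 and p* = 129.375.
With the rebate, buyers effectively pay pb = ps − 17, where ps is the price sellers receive.
On the curves, pb = 1430 - (5/3)q and ps = 128/3 + (1/9)q; the wedge ps − pb = 17 gives 128/3 + (1/9)q − (1430 - (5/3)q) = 17, so q' = 789.9375.
Then pb = 1430 − (5/3)·789.9375 = 113.4375 and ps = 128/3 + (1/9)·789.9375 = 130.4375.
Buyers' price falls by p* − pb = 129.375 − 113.4375 = 15.9375; sellers' price rises by ps − p* = 130.4375 − 129.375 = 1.0625.
So producers capture 1.0625/17 = 0.0625 of each unit of subsidy.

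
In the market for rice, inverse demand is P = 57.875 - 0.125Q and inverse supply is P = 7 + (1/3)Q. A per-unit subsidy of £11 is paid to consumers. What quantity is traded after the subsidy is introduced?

Pre-subsidy: 57.875 - 0.125Q = 7 + (1/3)Q gives Q* = 111 and P* = 44.
With the rebate, buyers effectively pay Pb = Ps − 11, where Ps is the price sellers receive.
On the curves, Pb = 57.875 - 0.125Q and Ps = 7 + (1/3)Q; the wedge Ps − Pb = 11 gives 7 + (1/3)Q − (57.875 - 0.125Q) = 11, so Q' = 135.
Then Pb = 57.875 − 0.125·135 = 41 and Ps = 7 + (1/3)·135 = 52.

Q' = 135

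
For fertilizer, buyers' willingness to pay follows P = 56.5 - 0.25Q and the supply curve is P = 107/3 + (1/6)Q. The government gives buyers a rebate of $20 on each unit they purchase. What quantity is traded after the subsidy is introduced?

Pre-subsidy: 56.5 - 0.25Q = 107/3 + (1/6)Q gives Q* = 50 and P* = 44.
With the rebate, buyers effectively pay Pb = Ps − 20, where Ps is the price sellers receive.
On the curves, Pb = 56.5 - 0.25Q and Ps = 107/3 + (1/6)Q; the wedge Ps − Pb = 20 gives 107/3 + (1/6)Q − (56.5 - 0.25Q) = 20, so Q' = 98.
Then Pb = 56.5 − 0.25·98 = 32 and Ps = 107/3 + (1/6)·98 = 52.

Q' = 98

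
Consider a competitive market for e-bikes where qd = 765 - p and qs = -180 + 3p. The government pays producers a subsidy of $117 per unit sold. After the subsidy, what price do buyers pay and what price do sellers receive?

Buyers pay $148.5; sellers receive $265.5

Pre-subsidy: 765 - p = -180 + 3p gives p* = 236.25, q* = 528.75.
With the subsidy, sellers receive ps = pb + 117 for each unit, where pb is the price buyers pay.
Supply in terms of pb becomes qs = -180 + 3(pb + 117) = 171 + 3pb. Setting this equal to demand: 765 - pb = 171 + 3pb, so pb = 148.5.
Sellers receive ps = 148.5 + 117 = 265.5; q' = 765 − 1·148.5 = 616.5.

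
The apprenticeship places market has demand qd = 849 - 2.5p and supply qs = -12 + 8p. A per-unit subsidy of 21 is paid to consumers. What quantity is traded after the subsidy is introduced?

q' = 684

Pre-subsidy: 849 - 2.5p = -12 + 8p gives p* = 82, q* = 644.
With the rebate, buyers effectively pay pb = ps − 21, where ps is the price sellers receive.
Demand in terms of ps becomes qd = 849 − 2.5(ps − 21) = 901.5 - 2.5ps. Setting this equal to supply: 901.5 - 2.5ps = -12 + 8ps, so ps = 87.
Buyers pay pb = 87 − 21 = 66; q' = -12 + 8·87 = 684.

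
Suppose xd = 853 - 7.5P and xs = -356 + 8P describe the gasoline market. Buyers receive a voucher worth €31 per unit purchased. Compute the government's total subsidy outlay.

Government cost = €12028

Pre-subsidy: 853 - 7.5P = -356 + 8P gives P* = 78, x* = 268.
With the rebate, buyers effectively pay Pb = Ps − 31, where Ps is the price sellers receive.
Demand in terms of Ps becomes xd = 853 − 7.5(Ps − 31) = 1085.5 - 7.5Ps. Setting this equal to supply: 1085.5 - 7.5Ps = -356 + 8Ps, so Ps = 93.
Buyers pay Pb = 93 − 31 = 62; x' = -356 + 8·93 = 388.
Government outlay = subsidy × quantity = 31 × 388 = 12028.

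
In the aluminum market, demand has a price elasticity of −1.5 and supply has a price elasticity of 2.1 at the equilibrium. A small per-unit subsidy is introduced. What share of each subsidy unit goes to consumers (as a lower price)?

For a small subsidy around the equilibrium, the benefit split depends on the relative slopes, which at a point are proportional to the elasticities.
Buyer share = εs/(εs + |εd|) = 2.1/(2.1 + 1.5) = 7/12; seller share = |εd|/(εs + |εd|) = 5/12.

Consumer share = 7/12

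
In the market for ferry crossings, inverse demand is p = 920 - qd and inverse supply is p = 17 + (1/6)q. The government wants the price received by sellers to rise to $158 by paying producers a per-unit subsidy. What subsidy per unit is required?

At a seller price of 158, quantity supplied is -102 + 6·158 = 846.
Buyers absorb 846 only when they pay pb = 920 − 1·846 = 74.
s = ps − pb = 158 − 74 = 84.

Required subsidy s = $84 per unit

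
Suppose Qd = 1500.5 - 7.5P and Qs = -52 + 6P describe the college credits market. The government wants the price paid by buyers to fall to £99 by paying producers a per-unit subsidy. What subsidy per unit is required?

At a buyer price of 99, quantity demanded is 1500.5 − 7.5·99 = 758.
Sellers supply 758 only when they receive Ps with -52 + 6·Ps = 758, i.e. Ps = 135.
s = Ps − Pb = 135 − 99 = 36.

Required subsidy s = £36 per unit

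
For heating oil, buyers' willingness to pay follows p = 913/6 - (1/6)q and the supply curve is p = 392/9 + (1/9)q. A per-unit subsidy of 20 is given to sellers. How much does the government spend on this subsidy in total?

Pre-subsidy: 913/6 - (1/6)q = 392/9 + (1/9)q gives q* = 391 and p* = 87.
With the subsidy, sellers receive ps = pb + 20 for each unit, where pb is the price buyers pay.
On the curves, pb = 913/6 - (1/6)q and ps = 392/9 + (1/9)q; the wedge ps − pb = 20 gives 392/9 + (1/9)q − (913/6 - (1/6)q) = 20, so q' = 463.
Then pb = 913/6 − (1/6)·463 = 75 and ps = 392/9 + (1/9)·463 = 95.
Government outlay = subsidy × quantity = 20 × 463 = 9260.

Government cost = 9260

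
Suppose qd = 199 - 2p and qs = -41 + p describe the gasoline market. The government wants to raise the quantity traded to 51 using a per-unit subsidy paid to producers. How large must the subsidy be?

At q = 51, invert demand for the buyer price: pb = (199 − 51)/2 = 74; invert supply for the seller price: ps = (51 − (-41))/1 = 92.
The subsidy must fill the gap: s = ps − pb = 92 − 74 = 18.

Required subsidy s = 18 per unit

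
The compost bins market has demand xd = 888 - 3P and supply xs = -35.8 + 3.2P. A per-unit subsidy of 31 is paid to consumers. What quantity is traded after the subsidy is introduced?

Pre-subsidy: 888 - 3P = -35.8 + 3.2P gives P* = 149, x* = 441.
With the rebate, buyers effectively pay Pb = Ps − 31, where Ps is the price sellers receive.
Demand in terms of Ps becomes xd = 888 − 3(Ps − 31) = 981 - 3Ps. Setting this equal to supply: 981 - 3Ps = -35.8 + 3.2Ps, so Ps = 164.
Buyers pay Pb = 164 − 31 = 133; x' = -35.8 + 3.2·164 = 489.

x' = 489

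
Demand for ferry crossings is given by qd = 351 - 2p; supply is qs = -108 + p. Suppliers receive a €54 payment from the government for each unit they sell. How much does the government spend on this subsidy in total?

Government cost = €4374

Pre-subsidy: 351 - 2p = -108 + p gives p* = 153, q* = 45.
With the subsidy, sellers receive ps = pb + 54 for each unit, where pb is the price buyers pay.
Supply in terms of pb becomes qs = -108 + 1(pb + 54) = -54 + pb. Setting this equal to demand: 351 - 2pb = -54 + pb, so pb = 135.
Sellers receive ps = 135 + 54 = 189; q' = 351 − 2·135 = 81.
Government outlay = subsidy × quantity = 54 × 81 = 4374.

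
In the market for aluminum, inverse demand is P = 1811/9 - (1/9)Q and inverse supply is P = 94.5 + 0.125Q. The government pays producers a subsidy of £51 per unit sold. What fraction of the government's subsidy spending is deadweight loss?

Pre-subsidy: 1811/9 - (1/9)Q = 94.5 + 0.125Q gives Q* = 452 and P* = 151.
With the subsidy, sellers receive Ps = Pb + 51 for each unit, where Pb is the price buyers pay.
On the curves, Pb = 1811/9 - (1/9)Q and Ps = 94.5 + 0.125Q; the wedge Ps − Pb = 51 gives 94.5 + 0.125Q − (1811/9 - (1/9)Q) = 51, so Q' = 668.
Then Pb = 1811/9 − (1/9)·668 = 127 and Ps = 94.5 + 0.125·668 = 178.
ΔCS = ½(452 + 668)(151 − 127) = 13440; ΔPS = ½(452 + 668)(178 − 151) = 15120.
Government spending = 51 × 668 = 34068.
DWL = ½ × 51 × (668 − 452) = 5508; fraction = 5508 / 34068 = 27/167.

DWL / government spending = 27/167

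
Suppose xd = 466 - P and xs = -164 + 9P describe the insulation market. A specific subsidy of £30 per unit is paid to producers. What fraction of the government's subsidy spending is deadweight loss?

DWL / government spending = 27/860

Pre-subsidy: 466 - P = -164 + 9P gives P* = 63, x* = 403.
With the subsidy, sellers receive Ps = Pb + 30 for each unit, where Pb is the price buyers pay.
Supply in terms of Pb becomes xs = -164 + 9(Pb + 30) = 106 + 9Pb. Setting this equal to demand: 466 - Pb = 106 + 9Pb, so Pb = 36.
Sellers receive Ps = 36 + 30 = 66; x' = 466 − 1·36 = 430.
ΔCS = ½(403 + 430)(63 − 36) = 11245.5; ΔPS = ½(403 + 430)(66 − 63) = 1249.5.
Government spending = 30 × 430 = 12900.
DWL = ½ × 30 × (430 − 403) = 405; fraction = 405 / 12900 = 27/860.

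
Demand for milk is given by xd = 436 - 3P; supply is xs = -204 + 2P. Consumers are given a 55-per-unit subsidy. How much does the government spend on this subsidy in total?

Government cost = 6490

Pre-subsidy: 436 - 3P = -204 + 2P gives P* = 128, x* = 52.
With the rebate, buyers effectively pay Pb = Ps − 55, where Ps is the price sellers receive.
Demand in terms of Ps becomes xd = 436 − 3(Ps − 55) = 601 - 3Ps. Setting this equal to supply: 601 - 3Ps = -204 + 2Ps, so Ps = 161.
Buyers pay Pb = 161 − 55 = 106; x' = -204 + 2·161 = 118.
Government outlay = subsidy × quantity = 55 × 118 = 6490.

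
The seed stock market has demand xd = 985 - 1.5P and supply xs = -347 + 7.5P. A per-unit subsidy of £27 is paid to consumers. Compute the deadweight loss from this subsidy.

Pre-subsidy: 985 - 1.5P = -347 + 7.5P gives P* = 148, x* = 763.
With the rebate, buyers effectively pay Pb = Ps − 27, where Ps is the price sellers receive.
Demand in terms of Ps becomes xd = 985 − 1.5(Ps − 27) = 1025.5 - 1.5Ps. Setting this equal to supply: 1025.5 - 1.5Ps = -347 + 7.5Ps, so Ps = 152.5.
Buyers pay Pb = 152.5 − 27 = 125.5; x' = -347 + 7.5·152.5 = 796.75.
The subsidy expands output by 796.75 − 763 = 33.75 past the efficient level; on those units the gap between marginal cost and willingness to pay runs from 0 up to 27.
DWL = ½ × 27 × 33.75 = 455.625.

Deadweight loss = £455.625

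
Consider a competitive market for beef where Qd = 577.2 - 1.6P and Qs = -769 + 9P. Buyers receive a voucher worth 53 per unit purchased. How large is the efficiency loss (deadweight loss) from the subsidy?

Deadweight loss = 1908

Pre-subsidy: 577.2 - 1.6P = -769 + 9P gives P* = 127, Q* = 374.
With the rebate, buyers effectively pay Pb = Ps − 53, where Ps is the price sellers receive.
Demand in terms of Ps becomes Qd = 577.2 − 1.6(Ps − 53) = 662 - 1.6Ps. Setting this equal to supply: 662 - 1.6Ps = -769 + 9Ps, so Ps = 135.
Buyers pay Pb = 135 − 53 = 82; Q' = -769 + 9·135 = 446.
The subsidy expands output by 446 − 374 = 72 past the efficient level; on those units the gap between marginal cost and willingness to pay runs from 0 up to 53.
DWL = ½ × 53 × 72 = 1908.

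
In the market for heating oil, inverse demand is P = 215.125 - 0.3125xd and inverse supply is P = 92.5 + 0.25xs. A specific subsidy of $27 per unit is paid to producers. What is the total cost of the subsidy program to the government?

Government cost = $7182

Pre-subsidy: 215.125 - 0.3125x = 92.5 + 0.25x gives x* = 218 and P* = 147.
With the subsidy, sellers receive Ps = Pb + 27 for each unit, where Pb is the price buyers pay.
On the curves, Pb = 215.125 - 0.3125x and Ps = 92.5 + 0.25x; the wedge Ps − Pb = 27 gives 92.5 + 0.25x − (215.125 - 0.3125x) = 27, so x' = 266.
Then Pb = 215.125 − 0.3125·266 = 132 and Ps = 92.5 + 0.25·266 = 159.
Government outlay = subsidy × quantity = 27 × 266 = 7182.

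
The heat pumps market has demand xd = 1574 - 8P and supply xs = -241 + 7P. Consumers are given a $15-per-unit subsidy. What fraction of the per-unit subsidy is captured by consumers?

Pre-subsidy: 1574 - 8P = -241 + 7P gives P* = 121, x* = 606.
With the rebate, buyers effectively pay Pb = Ps − 15, where Ps is the price sellers receive.
Demand in terms of Ps becomes xd = 1574 − 8(Ps − 15) = 1694 - 8Ps. Setting this equal to supply: 1694 - 8Ps = -241 + 7Ps, so Ps = 129.
Buyers pay Pb = 129 − 15 = 114; x' = -241 + 7·129 = 662.
Buyers' price falls by P* − Pb = 121 − 114 = 7; sellers' price rises by Ps − P* = 129 − 121 = 8.
So consumers capture 7/15 = 7/15 of each unit of subsidy.

Consumer share = 7/15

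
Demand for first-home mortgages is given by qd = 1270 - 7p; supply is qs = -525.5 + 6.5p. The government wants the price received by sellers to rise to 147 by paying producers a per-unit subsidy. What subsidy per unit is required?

At a seller price of 147, quantity supplied is -525.5 + 6.5·147 = 430.
Buyers absorb 430 only when they pay pb with 1270 − 7·pb = 430, i.e. pb = 120.
s = ps − pb = 147 − 120 = 27.

Required subsidy s = 27 per unit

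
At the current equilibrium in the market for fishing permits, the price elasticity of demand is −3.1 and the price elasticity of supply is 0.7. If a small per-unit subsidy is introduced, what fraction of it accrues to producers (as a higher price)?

For a small subsidy around the equilibrium, the benefit split depends on the relative slopes, which at a point are proportional to the elasticities.
Buyer share = εs/(εs + |εd|) = 0.7/(0.7 + 3.1) = 7/38; seller share = |εd|/(εs + |εd|) = 31/38.
So producers capture 31/38 of the subsidy.

Producer share = 31/38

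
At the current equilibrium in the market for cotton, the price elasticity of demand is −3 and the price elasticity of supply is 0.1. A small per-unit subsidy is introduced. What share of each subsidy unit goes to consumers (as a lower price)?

Consumer share = 1/31

For a small subsidy around the equilibrium, the benefit split depends on the relative slopes, which at a point are proportional to the elasticities.
Buyer share = εs/(εs + |εd|) = 0.1/(0.1 + 3) = 1/31; seller share = |εd|/(εs + |εd|) = 30/31.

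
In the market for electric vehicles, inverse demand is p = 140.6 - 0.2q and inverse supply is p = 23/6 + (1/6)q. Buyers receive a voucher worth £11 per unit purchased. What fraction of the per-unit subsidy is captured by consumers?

Consumer share = 6/11

Pre-subsidy: 140.6 - 0.2q = 23/6 + (1/6)q gives q* = 373 and p* = 66.
With the rebate, buyers effectively pay pb = ps − 11, where ps is the price sellers receive.
On the curves, pb = 140.6 - 0.2q and ps = 23/6 + (1/6)q; the wedge ps − pb = 11 gives 23/6 + (1/6)q − (140.6 - 0.2q) = 11, so q' = 403.
Then pb = 140.6 − 0.2·403 = 60 and ps = 23/6 + (1/6)·403 = 71.
Buyers' price falls by p* − pb = 66 − 60 = 6; sellers' price rises by ps − p* = 71 − 66 = 5.
So consumers capture 6/11 = 6/11 of each unit of subsidy.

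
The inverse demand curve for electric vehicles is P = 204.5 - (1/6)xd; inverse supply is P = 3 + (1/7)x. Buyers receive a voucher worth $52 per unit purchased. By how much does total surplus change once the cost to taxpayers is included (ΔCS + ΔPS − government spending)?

Net change in total surplus = -$4368

Pre-subsidy: 204.5 - (1/6)x = 3 + (1/7)x gives x* = 651 and P* = 96.
With the rebate, buyers effectively pay Pb = Ps − 52, where Ps is the price sellers receive.
On the curves, Pb = 204.5 - (1/6)x and Ps = 3 + (1/7)x; the wedge Ps − Pb = 52 gives 3 + (1/7)x − (204.5 - (1/6)x) = 52, so x' = 819.
Then Pb = 204.5 − (1/6)·819 = 68 and Ps = 3 + (1/7)·819 = 120.
ΔCS = ½(651 + 819)(96 − 68) = 20580; ΔPS = ½(651 + 819)(120 − 96) = 17640.
Government spending = 52 × 819 = 42588.
Net change = 20580 + 17640 − 42588 = -4368. The loss equals the DWL triangle ½·52·168.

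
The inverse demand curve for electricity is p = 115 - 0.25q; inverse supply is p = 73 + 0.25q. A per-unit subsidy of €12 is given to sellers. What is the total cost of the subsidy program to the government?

Government cost = €1296

Pre-subsidy: 115 - 0.25q = 73 + 0.25q gives q* = 84 and p* = 94.
With the subsidy, sellers receive ps = pb + 12 for each unit, where pb is the price buyers pay.
On the curves, pb = 115 - 0.25q and ps = 73 + 0.25q; the wedge ps − pb = 12 gives 73 + 0.25q − (115 - 0.25q) = 12, so q' = 108.
Then pb = 115 − 0.25·108 = 88 and ps = 73 + 0.25·108 = 100.
Government outlay = subsidy × quantity = 12 × 108 = 1296.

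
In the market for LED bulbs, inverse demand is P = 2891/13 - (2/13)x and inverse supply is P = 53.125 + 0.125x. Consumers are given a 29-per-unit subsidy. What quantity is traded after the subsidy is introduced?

x' = 711

Pre-subsidy: 2891/13 - (2/13)x = 53.125 + 0.125x gives x* = 607 and P* = 129.
With the rebate, buyers effectively pay Pb = Ps − 29, where Ps is the price sellers receive.
On the curves, Pb = 2891/13 - (2/13)x and Ps = 53.125 + 0.125x; the wedge Ps − Pb = 29 gives 53.125 + 0.125x − (2891/13 - (2/13)x) = 29, so x' = 711.
Then Pb = 2891/13 − (2/13)·711 = 113 and Ps = 53.125 + 0.125·711 = 142.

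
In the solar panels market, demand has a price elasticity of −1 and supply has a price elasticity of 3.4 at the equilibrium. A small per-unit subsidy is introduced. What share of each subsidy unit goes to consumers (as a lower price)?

For a small subsidy around the equilibrium, the benefit split depends on the relative slopes, which at a point are proportional to the elasticities.
Buyer share = εs/(εs + |εd|) = 3.4/(3.4 + 1) = 17/22; seller share = |εd|/(εs + |εd|) = 5/22.

Consumer share = 17/22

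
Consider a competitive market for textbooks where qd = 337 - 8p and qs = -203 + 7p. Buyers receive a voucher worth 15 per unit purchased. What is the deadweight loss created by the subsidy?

Pre-subsidy: 337 - 8p = -203 + 7p gives p* = 36, q* = 49.
With the rebate, buyers effectively pay pb = ps − 15, where ps is the price sellers receive.
Demand in terms of ps becomes qd = 337 − 8(ps − 15) = 457 - 8ps. Setting this equal to supply: 457 - 8ps = -203 + 7ps, so ps = 44.
Buyers pay pb = 44 − 15 = 29; q' = -203 + 7·44 = 105.
The subsidy expands output by 105 − 49 = 56 past the efficient level; on those units the gap between marginal cost and willingness to pay runs from 0 up to 15.
DWL = ½ × 15 × 56 = 420.

Deadweight loss = 420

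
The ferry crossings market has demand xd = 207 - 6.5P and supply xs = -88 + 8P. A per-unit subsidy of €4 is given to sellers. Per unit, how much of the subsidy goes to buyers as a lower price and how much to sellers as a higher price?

Pre-subsidy: 207 - 6.5P = -88 + 8P gives P* = 590/29, x* = 2168/29.
With the subsidy, sellers receive Ps = Pb + 4 for each unit, where Pb is the price buyers pay.
Supply in terms of Pb becomes xs = -88 + 8(Pb + 4) = -56 + 8Pb. Setting this equal to demand: 207 - 6.5Pb = -56 + 8Pb, so Pb = 526/29.
Sellers receive Ps = 526/29 + 4 = 642/29; x' = 207 − 6.5·(526/29) = 2584/29.
Buyers' price falls by P* − Pb = 590/29 − 526/29 = 64/29; sellers' price rises by Ps − P* = 642/29 − 590/29 = 52/29.

Buyers gain 64/29 per unit; sellers gain 52/29 per unit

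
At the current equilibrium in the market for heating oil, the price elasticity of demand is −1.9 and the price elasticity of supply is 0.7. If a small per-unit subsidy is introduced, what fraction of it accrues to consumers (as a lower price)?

For a small subsidy around the equilibrium, the benefit split depends on the relative slopes, which at a point are proportional to the elasticities.
Buyer share = εs/(εs + |εd|) = 0.7/(0.7 + 1.9) = 7/26; seller share = |εd|/(εs + |εd|) = 19/26.

Consumer share = 7/26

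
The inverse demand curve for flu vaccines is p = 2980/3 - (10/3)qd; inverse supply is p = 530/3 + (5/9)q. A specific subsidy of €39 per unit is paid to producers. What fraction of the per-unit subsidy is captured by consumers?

Pre-subsidy: 2980/3 - (10/3)q = 530/3 + (5/9)q gives q* = 210 and p* = 880/3.
With the subsidy, sellers receive ps = pb + 39 for each unit, where pb is the price buyers pay.
On the curves, pb = 2980/3 - (10/3)q and ps = 530/3 + (5/9)q; the wedge ps − pb = 39 gives 530/3 + (5/9)q − (2980/3 - (10/3)q) = 39, so q' = 7701/35.
Then pb = 2980/3 − (10/3)·(7701/35) = 5458/21 and ps = 530/3 + (5/9)·(7701/35) = 6277/21.
Buyers' price falls by p* − pb = 880/3 − 5458/21 = 234/7; sellers' price rises by ps − p* = 6277/21 − 880/3 = 39/7.
So consumers capture (234/7)/39 = 6/7 of each unit of subsidy.

Consumer share = 6/7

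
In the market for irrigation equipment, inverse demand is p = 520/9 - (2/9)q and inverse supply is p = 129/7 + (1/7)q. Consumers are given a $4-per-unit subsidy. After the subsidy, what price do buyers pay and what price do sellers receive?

Buyers pay 722/23; sellers receive 814/23

Pre-subsidy: 520/9 - (2/9)q = 129/7 + (1/7)q gives q* = 2479/23 and p* = 778/23.
With the rebate, buyers effectively pay pb = ps − 4, where ps is the price sellers receive.
On the curves, pb = 520/9 - (2/9)q and ps = 129/7 + (1/7)q; the wedge ps − pb = 4 gives 129/7 + (1/7)q − (520/9 - (2/9)q) = 4, so q' = 2731/23.
Then pb = 520/9 − (2/9)·(2731/23) = 722/23 and ps = 129/7 + (1/7)·(2731/23) = 814/23.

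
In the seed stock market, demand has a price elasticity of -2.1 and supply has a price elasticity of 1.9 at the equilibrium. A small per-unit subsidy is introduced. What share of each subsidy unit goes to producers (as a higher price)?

For a small subsidy around the equilibrium, the benefit split depends on the relative slopes, which at a point are proportional to the elasticities.
Buyer share = εs/(εs + |εd|) = 1.9/(1.9 + 2.1) = 0.475; seller share = |εd|/(εs + |εd|) = 0.525.
So producers capture 0.525 of the subsidy.

Producer share = 0.525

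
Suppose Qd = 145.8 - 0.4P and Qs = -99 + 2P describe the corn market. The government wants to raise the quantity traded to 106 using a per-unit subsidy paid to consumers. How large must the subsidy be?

Required subsidy s = 3 per unit

At Q = 106, invert demand for the buyer price: Pb = (145.8 − 106)/0.4 = 99.5; invert supply for the seller price: Ps = (106 − (-99))/2 = 102.5.
The subsidy must fill the gap: s = Ps − Pb = 102.5 − 99.5 = 3.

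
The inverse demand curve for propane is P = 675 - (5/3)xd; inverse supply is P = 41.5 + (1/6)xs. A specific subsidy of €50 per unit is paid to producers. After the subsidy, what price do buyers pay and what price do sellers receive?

Pre-subsidy: 675 - (5/3)x = 41.5 + (1/6)x gives x* = 3801/11 and P* = 1090/11.
With the subsidy, sellers receive Ps = Pb + 50 for each unit, where Pb is the price buyers pay.
On the curves, Pb = 675 - (5/3)x and Ps = 41.5 + (1/6)x; the wedge Ps − Pb = 50 gives 41.5 + (1/6)x − (675 - (5/3)x) = 50, so x' = 4101/11.
Then Pb = 675 − (5/3)·(4101/11) = 590/11 and Ps = 41.5 + (1/6)·(4101/11) = 1140/11.

Buyers pay 590/11; sellers receive 1140/11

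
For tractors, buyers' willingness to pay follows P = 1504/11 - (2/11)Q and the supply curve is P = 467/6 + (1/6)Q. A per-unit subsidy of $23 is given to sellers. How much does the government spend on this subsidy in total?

Pre-subsidy: 1504/11 - (2/11)Q = 467/6 + (1/6)Q gives Q* = 169 and P* = 106.
With the subsidy, sellers receive Ps = Pb + 23 for each unit, where Pb is the price buyers pay.
On the curves, Pb = 1504/11 - (2/11)Q and Ps = 467/6 + (1/6)Q; the wedge Ps − Pb = 23 gives 467/6 + (1/6)Q − (1504/11 - (2/11)Q) = 23, so Q' = 235.
Then Pb = 1504/11 − (2/11)·235 = 94 and Ps = 467/6 + (1/6)·235 = 117.
Government outlay = subsidy × quantity = 23 × 235 = 5405.

Government cost = $5405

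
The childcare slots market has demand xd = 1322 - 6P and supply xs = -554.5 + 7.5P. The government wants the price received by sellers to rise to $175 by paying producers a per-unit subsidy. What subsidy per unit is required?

At a seller price of 175, quantity supplied is -554.5 + 7.5·175 = 758.
Buyers absorb 758 only when they pay Pb with 1322 − 6·Pb = 758, i.e. Pb = 94.
s = Ps − Pb = 175 − 94 = 81.

Required subsidy s = $81 per unit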